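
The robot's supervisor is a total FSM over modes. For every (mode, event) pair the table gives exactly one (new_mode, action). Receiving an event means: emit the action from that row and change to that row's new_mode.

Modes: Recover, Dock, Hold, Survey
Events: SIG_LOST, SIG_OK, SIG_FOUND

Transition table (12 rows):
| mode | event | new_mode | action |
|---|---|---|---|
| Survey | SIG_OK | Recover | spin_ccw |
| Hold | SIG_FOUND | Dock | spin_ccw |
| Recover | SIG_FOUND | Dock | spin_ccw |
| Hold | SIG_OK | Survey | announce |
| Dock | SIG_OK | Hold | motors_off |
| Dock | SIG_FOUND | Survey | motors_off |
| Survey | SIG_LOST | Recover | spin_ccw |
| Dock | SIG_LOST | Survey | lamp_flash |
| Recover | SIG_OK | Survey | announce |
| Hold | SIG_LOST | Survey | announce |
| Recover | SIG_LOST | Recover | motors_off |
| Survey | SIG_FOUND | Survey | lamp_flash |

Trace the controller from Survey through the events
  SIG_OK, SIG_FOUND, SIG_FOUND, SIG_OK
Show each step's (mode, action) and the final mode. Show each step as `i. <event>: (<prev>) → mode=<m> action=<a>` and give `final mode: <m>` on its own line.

final mode: Recover

1. SIG_OK: (Survey) → mode=Recover action=spin_ccw
2. SIG_FOUND: (Recover) → mode=Dock action=spin_ccw
3. SIG_FOUND: (Dock) → mode=Survey action=motors_off
4. SIG_OK: (Survey) → mode=Recover action=spin_ccw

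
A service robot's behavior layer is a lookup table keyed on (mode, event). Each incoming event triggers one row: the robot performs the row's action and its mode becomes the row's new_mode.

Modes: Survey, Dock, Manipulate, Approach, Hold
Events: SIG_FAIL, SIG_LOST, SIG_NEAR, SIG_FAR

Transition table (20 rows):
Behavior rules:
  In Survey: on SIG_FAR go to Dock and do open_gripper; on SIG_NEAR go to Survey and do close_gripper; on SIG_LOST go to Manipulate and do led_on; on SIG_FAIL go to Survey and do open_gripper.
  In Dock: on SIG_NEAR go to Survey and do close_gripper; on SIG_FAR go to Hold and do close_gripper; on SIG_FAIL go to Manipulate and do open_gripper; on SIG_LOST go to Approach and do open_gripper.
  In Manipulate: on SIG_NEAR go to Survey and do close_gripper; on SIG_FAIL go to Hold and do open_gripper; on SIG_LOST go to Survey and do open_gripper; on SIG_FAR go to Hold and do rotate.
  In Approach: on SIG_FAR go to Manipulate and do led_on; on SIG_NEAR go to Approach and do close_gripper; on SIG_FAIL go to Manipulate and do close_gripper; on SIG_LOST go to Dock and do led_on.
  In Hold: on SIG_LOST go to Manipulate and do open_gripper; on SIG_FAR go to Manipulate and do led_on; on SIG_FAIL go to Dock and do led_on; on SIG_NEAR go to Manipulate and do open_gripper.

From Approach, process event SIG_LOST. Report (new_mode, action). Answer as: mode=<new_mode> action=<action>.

current mode = Approach; filter table to that mode:
  (Approach, SIG_FAR) → (Manipulate, led_on)
  (Approach, SIG_NEAR) → (Approach, close_gripper)
  (Approach, SIG_FAIL) → (Manipulate, close_gripper)
  (Approach, SIG_LOST) → (Dock, led_on)  ← event matches
event = SIG_LOST selects (Dock, led_on)

mode=Dock action=led_on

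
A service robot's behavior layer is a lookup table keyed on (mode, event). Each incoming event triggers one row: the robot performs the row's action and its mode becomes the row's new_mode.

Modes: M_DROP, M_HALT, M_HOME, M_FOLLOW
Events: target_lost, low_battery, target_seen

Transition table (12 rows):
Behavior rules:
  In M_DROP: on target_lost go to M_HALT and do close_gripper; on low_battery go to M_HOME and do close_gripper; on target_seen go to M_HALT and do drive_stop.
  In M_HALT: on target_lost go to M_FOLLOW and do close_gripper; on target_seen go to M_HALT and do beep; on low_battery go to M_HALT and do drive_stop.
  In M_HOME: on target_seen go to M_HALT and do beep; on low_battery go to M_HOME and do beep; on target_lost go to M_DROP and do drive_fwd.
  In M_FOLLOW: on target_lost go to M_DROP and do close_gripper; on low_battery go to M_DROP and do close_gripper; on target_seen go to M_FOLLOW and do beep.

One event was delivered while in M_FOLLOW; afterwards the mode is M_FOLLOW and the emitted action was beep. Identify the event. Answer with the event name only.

try target_lost: (M_FOLLOW, target_lost) → (M_DROP, close_gripper)
try low_battery: (M_FOLLOW, low_battery) → (M_DROP, close_gripper)
try target_seen: (M_FOLLOW, target_seen) → (M_FOLLOW, beep)  ← matches

target_seen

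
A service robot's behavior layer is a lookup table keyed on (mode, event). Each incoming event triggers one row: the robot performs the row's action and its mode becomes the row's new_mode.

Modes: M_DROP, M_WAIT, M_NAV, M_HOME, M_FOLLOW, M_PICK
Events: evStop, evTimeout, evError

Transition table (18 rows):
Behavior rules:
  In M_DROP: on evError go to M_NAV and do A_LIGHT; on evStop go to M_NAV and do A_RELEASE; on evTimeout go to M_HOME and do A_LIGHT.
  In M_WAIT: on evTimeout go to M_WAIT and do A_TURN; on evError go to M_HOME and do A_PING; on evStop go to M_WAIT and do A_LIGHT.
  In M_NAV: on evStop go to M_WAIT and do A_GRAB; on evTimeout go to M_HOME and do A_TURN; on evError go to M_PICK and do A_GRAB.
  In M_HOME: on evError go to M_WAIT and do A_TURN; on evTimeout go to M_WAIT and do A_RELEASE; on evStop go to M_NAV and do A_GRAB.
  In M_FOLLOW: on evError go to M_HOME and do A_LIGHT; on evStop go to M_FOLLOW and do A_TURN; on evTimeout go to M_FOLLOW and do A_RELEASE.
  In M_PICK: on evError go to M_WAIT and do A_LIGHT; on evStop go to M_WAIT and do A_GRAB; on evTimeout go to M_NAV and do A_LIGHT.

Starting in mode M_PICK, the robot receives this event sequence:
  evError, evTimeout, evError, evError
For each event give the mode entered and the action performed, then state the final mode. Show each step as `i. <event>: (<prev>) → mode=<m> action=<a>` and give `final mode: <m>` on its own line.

1. evError: (M_PICK) → mode=M_WAIT action=A_LIGHT
2. evTimeout: (M_WAIT) → mode=M_WAIT action=A_TURN
3. evError: (M_WAIT) → mode=M_HOME action=A_PING
4. evError: (M_HOME) → mode=M_WAIT action=A_TURN

final mode: M_WAIT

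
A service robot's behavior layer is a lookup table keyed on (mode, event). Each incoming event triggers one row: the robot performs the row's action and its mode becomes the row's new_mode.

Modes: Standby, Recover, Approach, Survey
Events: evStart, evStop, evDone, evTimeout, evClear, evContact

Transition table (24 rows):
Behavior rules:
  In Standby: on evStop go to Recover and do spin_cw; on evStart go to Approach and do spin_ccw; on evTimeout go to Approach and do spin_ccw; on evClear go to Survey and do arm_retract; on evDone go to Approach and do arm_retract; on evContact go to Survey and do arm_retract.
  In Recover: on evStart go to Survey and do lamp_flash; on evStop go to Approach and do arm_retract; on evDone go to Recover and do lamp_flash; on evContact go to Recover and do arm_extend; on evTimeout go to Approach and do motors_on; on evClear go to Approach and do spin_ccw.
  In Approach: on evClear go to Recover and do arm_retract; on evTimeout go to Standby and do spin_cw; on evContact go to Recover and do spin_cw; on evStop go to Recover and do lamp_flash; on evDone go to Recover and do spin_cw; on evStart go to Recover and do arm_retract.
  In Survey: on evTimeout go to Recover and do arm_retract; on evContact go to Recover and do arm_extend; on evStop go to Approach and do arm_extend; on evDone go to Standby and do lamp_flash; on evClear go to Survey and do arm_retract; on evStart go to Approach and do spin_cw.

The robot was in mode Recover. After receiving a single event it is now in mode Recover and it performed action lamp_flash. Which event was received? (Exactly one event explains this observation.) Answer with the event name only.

try evStart: (Recover, evStart) → (Survey, lamp_flash)
try evStop: (Recover, evStop) → (Approach, arm_retract)
try evDone: (Recover, evDone) → (Recover, lamp_flash)  ← matches
try evTimeout: (Recover, evTimeout) → (Approach, motors_on)
try evClear: (Recover, evClear) → (Approach, spin_ccw)
try evContact: (Recover, evContact) → (Recover, arm_extend)

evDone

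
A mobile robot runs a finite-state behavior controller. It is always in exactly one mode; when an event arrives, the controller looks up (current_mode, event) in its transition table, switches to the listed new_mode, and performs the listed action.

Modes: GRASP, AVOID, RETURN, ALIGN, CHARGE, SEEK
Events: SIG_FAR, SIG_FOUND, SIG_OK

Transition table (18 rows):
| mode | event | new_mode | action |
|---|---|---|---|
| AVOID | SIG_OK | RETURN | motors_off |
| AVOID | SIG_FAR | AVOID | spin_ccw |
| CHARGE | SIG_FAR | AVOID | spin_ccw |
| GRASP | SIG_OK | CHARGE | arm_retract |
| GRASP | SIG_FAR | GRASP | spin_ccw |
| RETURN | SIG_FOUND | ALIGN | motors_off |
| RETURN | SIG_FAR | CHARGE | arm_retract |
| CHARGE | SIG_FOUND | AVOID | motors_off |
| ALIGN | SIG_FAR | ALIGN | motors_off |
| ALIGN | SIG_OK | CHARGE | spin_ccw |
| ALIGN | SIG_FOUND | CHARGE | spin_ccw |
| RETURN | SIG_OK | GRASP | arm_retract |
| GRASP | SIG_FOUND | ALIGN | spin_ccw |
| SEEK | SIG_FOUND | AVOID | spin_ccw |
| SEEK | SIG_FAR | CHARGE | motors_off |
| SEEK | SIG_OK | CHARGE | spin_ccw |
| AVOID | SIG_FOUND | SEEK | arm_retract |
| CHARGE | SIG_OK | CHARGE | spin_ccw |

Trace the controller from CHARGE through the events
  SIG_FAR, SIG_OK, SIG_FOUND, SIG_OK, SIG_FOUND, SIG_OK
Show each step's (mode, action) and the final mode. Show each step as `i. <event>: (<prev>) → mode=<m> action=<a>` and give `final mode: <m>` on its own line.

final mode: RETURN

1. SIG_FAR: (CHARGE) → mode=AVOID action=spin_ccw
2. SIG_OK: (AVOID) → mode=RETURN action=motors_off
3. SIG_FOUND: (RETURN) → mode=ALIGN action=motors_off
4. SIG_OK: (ALIGN) → mode=CHARGE action=spin_ccw
5. SIG_FOUND: (CHARGE) → mode=AVOID action=motors_off
6. SIG_OK: (AVOID) → mode=RETURN action=motors_off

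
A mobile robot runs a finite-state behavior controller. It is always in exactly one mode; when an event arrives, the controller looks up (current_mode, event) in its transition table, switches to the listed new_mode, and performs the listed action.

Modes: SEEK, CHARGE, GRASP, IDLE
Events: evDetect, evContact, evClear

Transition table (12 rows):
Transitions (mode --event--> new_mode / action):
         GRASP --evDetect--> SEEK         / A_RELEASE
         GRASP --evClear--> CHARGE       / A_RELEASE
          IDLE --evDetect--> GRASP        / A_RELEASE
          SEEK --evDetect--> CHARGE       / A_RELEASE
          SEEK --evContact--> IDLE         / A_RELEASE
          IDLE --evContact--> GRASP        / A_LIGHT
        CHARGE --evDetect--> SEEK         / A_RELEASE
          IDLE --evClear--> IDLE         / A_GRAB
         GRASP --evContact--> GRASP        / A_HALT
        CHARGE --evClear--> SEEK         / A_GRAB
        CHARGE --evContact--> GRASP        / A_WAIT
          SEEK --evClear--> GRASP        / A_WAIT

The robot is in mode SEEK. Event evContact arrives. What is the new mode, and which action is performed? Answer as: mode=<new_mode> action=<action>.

current mode = SEEK; filter table to that mode:
  (SEEK, evDetect) → (CHARGE, A_RELEASE)
  (SEEK, evContact) → (IDLE, A_RELEASE)  ← event matches
  (SEEK, evClear) → (GRASP, A_WAIT)
event = evContact selects (IDLE, A_RELEASE)

mode=IDLE action=A_RELEASE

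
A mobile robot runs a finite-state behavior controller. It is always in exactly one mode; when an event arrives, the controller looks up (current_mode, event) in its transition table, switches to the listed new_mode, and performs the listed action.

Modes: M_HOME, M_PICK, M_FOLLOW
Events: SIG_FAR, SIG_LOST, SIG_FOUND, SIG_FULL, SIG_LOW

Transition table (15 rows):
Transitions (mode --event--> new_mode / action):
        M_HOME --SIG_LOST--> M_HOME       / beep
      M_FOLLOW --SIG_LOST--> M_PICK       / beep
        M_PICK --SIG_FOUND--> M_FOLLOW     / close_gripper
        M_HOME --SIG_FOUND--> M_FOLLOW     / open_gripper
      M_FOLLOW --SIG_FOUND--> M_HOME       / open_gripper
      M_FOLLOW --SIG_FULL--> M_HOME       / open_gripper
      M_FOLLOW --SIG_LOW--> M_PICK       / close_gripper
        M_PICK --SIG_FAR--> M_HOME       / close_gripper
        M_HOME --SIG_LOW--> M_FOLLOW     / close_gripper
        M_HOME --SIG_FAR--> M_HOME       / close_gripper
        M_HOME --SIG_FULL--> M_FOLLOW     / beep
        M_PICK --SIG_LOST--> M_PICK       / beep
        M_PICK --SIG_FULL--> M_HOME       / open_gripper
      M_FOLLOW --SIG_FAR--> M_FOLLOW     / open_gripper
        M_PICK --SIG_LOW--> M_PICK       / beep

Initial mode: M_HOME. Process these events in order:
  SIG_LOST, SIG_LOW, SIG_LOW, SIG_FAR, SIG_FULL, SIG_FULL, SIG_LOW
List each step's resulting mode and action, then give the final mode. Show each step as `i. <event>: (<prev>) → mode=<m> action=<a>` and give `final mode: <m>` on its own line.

final mode: M_FOLLOW

1. SIG_LOST: (M_HOME) → mode=M_HOME action=beep
2. SIG_LOW: (M_HOME) → mode=M_FOLLOW action=close_gripper
3. SIG_LOW: (M_FOLLOW) → mode=M_PICK action=close_gripper
4. SIG_FAR: (M_PICK) → mode=M_HOME action=close_gripper
5. SIG_FULL: (M_HOME) → mode=M_FOLLOW action=beep
6. SIG_FULL: (M_FOLLOW) → mode=M_HOME action=open_gripper
7. SIG_LOW: (M_HOME) → mode=M_FOLLOW action=close_gripper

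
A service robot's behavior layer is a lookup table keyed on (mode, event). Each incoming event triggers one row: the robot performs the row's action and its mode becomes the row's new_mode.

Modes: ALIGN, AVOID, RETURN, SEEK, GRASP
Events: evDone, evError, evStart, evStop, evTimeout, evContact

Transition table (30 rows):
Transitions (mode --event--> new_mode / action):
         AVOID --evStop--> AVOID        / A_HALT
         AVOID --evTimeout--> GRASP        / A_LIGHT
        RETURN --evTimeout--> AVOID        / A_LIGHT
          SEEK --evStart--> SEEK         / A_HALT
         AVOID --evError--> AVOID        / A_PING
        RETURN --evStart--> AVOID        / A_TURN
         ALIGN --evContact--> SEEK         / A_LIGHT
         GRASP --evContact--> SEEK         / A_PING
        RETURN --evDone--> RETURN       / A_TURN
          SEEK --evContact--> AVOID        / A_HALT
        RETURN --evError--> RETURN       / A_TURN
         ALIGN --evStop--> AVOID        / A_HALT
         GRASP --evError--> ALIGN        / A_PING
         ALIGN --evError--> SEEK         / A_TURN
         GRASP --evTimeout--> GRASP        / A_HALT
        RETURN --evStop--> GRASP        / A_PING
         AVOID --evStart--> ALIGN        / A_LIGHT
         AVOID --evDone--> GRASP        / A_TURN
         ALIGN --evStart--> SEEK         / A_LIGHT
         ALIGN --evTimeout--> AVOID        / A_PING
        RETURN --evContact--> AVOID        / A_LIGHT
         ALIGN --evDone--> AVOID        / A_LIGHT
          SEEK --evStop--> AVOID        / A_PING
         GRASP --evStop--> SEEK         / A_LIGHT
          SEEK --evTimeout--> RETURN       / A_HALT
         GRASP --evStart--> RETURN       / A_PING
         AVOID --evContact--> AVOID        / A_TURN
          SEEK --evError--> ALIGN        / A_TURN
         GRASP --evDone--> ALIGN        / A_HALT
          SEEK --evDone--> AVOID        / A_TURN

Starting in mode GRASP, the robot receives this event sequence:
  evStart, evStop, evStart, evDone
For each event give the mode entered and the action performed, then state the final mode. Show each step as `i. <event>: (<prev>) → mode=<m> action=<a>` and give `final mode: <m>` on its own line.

1. evStart: (GRASP) → mode=RETURN action=A_PING
2. evStop: (RETURN) → mode=GRASP action=A_PING
3. evStart: (GRASP) → mode=RETURN action=A_PING
4. evDone: (RETURN) → mode=RETURN action=A_TURN

final mode: RETURN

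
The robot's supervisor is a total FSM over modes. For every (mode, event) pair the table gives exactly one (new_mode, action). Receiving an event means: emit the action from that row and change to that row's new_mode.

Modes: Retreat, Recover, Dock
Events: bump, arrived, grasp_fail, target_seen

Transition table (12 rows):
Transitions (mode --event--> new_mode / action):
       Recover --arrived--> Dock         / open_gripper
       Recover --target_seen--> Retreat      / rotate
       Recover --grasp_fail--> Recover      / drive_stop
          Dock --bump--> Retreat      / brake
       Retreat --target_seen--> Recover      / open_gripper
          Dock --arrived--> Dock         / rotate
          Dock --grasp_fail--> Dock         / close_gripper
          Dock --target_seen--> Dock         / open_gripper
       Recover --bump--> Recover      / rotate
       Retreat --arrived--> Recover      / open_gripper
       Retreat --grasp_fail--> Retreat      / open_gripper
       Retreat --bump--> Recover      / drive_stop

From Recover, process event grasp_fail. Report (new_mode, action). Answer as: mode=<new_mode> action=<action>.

mode=Recover action=drive_stop

current mode = Recover; filter table to that mode:
  (Recover, arrived) → (Dock, open_gripper)
  (Recover, target_seen) → (Retreat, rotate)
  (Recover, grasp_fail) → (Recover, drive_stop)  ← event matches
  (Recover, bump) → (Recover, rotate)
event = grasp_fail selects (Recover, drive_stop)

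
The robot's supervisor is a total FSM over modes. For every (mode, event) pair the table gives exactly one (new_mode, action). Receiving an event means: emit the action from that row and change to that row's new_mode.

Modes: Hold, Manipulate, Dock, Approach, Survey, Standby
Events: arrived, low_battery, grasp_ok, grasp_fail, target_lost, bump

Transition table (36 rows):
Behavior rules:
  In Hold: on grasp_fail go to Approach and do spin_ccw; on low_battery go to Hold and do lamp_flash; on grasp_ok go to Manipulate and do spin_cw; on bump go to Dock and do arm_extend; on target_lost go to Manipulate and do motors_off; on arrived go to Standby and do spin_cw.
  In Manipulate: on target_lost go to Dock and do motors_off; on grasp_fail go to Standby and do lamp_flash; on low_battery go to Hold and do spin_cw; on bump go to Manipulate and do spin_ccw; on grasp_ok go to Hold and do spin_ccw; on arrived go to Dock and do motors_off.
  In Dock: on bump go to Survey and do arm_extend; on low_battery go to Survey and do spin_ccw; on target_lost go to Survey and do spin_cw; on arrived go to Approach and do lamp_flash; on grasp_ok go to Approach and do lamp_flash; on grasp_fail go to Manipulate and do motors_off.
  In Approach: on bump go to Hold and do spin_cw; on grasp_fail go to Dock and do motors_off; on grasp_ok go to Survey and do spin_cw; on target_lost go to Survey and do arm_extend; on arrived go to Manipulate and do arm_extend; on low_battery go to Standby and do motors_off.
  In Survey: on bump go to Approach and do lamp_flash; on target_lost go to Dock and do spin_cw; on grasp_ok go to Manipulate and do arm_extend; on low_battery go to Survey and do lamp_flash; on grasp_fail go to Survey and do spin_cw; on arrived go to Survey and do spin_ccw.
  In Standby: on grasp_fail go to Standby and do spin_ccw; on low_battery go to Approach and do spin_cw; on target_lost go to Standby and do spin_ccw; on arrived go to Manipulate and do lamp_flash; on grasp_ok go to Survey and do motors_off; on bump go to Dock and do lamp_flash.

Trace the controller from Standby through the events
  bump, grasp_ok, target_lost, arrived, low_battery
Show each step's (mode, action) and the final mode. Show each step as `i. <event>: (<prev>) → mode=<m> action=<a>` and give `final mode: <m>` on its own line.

final mode: Survey

1. bump: (Standby) → mode=Dock action=lamp_flash
2. grasp_ok: (Dock) → mode=Approach action=lamp_flash
3. target_lost: (Approach) → mode=Survey action=arm_extend
4. arrived: (Survey) → mode=Survey action=spin_ccw
5. low_battery: (Survey) → mode=Survey action=lamp_flash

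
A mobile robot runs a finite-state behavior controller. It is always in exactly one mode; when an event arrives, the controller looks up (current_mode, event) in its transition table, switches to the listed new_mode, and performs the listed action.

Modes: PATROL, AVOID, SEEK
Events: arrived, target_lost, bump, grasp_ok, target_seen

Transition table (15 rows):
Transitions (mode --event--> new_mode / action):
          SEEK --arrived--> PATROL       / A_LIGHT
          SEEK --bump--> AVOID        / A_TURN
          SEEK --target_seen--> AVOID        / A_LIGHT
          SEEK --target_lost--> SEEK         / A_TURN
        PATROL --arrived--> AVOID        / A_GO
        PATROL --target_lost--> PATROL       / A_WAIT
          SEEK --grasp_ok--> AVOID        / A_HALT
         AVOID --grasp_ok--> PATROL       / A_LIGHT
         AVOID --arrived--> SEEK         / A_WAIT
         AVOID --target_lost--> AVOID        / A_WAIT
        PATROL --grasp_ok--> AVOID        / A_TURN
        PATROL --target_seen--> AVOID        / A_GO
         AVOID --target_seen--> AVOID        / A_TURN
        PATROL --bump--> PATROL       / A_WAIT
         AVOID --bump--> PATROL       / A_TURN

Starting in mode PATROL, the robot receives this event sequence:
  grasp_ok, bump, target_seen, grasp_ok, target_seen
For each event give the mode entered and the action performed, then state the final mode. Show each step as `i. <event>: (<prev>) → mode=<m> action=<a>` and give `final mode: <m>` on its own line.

1. grasp_ok: (PATROL) → mode=AVOID action=A_TURN
2. bump: (AVOID) → mode=PATROL action=A_TURN
3. target_seen: (PATROL) → mode=AVOID action=A_GO
4. grasp_ok: (AVOID) → mode=PATROL action=A_LIGHT
5. target_seen: (PATROL) → mode=AVOID action=A_GO

final mode: AVOID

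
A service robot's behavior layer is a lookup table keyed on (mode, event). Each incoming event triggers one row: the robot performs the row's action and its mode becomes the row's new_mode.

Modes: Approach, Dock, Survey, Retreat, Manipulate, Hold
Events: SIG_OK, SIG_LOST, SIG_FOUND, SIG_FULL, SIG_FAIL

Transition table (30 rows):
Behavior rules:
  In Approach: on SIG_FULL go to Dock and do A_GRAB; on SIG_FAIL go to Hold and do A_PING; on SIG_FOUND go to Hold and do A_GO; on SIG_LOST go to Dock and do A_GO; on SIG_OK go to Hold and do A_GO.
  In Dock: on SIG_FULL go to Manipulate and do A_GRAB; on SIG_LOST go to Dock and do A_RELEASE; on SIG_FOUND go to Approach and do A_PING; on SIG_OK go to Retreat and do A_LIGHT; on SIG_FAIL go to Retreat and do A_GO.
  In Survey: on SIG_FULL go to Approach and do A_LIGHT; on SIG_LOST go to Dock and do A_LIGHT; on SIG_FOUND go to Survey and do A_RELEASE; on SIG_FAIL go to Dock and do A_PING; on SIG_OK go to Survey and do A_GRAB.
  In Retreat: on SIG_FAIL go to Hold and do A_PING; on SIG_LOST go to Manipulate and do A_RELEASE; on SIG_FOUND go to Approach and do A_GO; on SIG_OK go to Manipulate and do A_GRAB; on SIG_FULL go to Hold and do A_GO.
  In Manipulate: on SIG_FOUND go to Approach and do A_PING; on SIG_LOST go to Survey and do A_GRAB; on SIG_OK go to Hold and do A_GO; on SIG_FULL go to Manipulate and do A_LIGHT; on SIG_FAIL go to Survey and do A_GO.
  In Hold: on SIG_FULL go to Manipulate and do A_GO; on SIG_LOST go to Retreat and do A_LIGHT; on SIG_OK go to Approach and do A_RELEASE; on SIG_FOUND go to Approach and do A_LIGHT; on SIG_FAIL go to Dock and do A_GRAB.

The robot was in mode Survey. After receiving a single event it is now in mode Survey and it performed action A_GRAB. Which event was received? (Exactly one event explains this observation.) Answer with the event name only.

SIG_OK

try SIG_OK: (Survey, SIG_OK) → (Survey, A_GRAB)  ← matches
try SIG_LOST: (Survey, SIG_LOST) → (Dock, A_LIGHT)
try SIG_FOUND: (Survey, SIG_FOUND) → (Survey, A_RELEASE)
try SIG_FULL: (Survey, SIG_FULL) → (Approach, A_LIGHT)
try SIG_FAIL: (Survey, SIG_FAIL) → (Dock, A_PING)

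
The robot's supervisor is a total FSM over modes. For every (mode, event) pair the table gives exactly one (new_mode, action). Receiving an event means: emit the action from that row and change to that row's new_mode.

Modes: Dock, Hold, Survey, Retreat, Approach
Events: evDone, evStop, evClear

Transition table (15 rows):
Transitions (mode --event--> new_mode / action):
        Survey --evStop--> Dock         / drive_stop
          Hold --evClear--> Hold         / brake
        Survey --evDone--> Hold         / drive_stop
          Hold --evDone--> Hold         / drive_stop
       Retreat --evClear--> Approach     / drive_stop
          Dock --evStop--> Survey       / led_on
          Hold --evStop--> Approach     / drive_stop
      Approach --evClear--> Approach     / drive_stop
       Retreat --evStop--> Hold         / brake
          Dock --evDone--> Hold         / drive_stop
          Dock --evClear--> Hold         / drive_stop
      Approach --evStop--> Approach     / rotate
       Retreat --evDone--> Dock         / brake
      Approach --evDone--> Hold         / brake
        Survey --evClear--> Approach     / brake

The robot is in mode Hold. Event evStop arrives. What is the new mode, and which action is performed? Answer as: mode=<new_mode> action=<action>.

mode=Approach action=drive_stop

current mode = Hold; filter table to that mode:
  (Hold, evClear) → (Hold, brake)
  (Hold, evDone) → (Hold, drive_stop)
  (Hold, evStop) → (Approach, drive_stop)  ← event matches
event = evStop selects (Approach, drive_stop)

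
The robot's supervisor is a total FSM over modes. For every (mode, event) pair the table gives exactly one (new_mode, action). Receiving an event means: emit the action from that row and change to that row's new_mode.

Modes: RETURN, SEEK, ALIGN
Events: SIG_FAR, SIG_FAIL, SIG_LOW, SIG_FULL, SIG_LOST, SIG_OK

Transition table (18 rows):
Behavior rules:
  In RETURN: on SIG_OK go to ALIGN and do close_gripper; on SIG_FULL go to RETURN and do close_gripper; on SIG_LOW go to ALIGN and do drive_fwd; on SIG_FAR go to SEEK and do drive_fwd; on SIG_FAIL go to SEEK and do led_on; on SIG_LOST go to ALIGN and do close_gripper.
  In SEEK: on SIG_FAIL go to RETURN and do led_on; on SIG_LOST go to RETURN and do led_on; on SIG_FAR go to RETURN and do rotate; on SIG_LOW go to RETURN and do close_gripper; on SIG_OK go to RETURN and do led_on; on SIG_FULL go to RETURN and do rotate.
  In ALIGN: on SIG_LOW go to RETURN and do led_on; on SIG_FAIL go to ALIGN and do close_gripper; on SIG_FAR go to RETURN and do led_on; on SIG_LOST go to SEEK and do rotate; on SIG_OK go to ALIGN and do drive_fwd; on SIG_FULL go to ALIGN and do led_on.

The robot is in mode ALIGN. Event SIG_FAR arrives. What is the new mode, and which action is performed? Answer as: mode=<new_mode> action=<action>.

current mode = ALIGN; filter table to that mode:
  (ALIGN, SIG_LOW) → (RETURN, led_on)
  (ALIGN, SIG_FAIL) → (ALIGN, close_gripper)
  (ALIGN, SIG_FAR) → (RETURN, led_on)  ← event matches
  (ALIGN, SIG_LOST) → (SEEK, rotate)
  (ALIGN, SIG_OK) → (ALIGN, drive_fwd)
  (ALIGN, SIG_FULL) → (ALIGN, led_on)
event = SIG_FAR selects (RETURN, led_on)

mode=RETURN action=led_on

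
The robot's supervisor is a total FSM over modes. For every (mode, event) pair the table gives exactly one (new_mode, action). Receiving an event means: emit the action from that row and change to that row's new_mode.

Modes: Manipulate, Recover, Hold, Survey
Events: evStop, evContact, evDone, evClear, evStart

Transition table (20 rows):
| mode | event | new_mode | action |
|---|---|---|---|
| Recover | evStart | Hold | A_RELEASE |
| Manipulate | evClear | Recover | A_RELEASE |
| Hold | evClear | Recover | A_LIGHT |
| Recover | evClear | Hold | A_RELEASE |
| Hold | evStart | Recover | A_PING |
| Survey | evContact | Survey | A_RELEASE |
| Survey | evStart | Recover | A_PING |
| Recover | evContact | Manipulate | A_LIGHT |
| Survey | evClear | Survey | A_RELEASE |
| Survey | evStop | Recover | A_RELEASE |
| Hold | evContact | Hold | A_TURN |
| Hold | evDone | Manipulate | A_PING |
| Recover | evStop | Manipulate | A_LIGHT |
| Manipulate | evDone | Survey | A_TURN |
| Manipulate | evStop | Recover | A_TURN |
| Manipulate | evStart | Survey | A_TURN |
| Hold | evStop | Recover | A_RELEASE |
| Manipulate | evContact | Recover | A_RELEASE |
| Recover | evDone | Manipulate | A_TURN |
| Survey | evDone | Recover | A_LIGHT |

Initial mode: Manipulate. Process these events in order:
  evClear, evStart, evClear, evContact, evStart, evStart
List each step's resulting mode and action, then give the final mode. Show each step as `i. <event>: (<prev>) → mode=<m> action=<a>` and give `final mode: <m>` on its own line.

1. evClear: (Manipulate) → mode=Recover action=A_RELEASE
2. evStart: (Recover) → mode=Hold action=A_RELEASE
3. evClear: (Hold) → mode=Recover action=A_LIGHT
4. evContact: (Recover) → mode=Manipulate action=A_LIGHT
5. evStart: (Manipulate) → mode=Survey action=A_TURN
6. evStart: (Survey) → mode=Recover action=A_PING

final mode: Recover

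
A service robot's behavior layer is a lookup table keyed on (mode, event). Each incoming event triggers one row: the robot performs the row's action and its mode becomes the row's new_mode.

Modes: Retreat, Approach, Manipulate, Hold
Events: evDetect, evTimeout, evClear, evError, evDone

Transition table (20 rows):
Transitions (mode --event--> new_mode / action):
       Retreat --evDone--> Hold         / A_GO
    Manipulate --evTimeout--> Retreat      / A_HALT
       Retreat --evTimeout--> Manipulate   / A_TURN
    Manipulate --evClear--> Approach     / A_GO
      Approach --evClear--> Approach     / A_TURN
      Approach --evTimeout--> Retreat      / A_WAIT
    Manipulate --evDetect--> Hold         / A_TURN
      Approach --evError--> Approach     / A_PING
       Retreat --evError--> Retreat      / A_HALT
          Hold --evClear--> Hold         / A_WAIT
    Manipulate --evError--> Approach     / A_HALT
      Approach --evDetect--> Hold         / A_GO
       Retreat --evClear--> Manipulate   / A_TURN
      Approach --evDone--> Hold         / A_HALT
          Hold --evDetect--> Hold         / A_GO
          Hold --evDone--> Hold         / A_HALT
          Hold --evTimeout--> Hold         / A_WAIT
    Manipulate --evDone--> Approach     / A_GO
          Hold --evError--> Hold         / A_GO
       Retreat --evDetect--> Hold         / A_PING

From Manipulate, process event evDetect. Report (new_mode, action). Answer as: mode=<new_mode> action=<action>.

current mode = Manipulate; filter table to that mode:
  (Manipulate, evTimeout) → (Retreat, A_HALT)
  (Manipulate, evClear) → (Approach, A_GO)
  (Manipulate, evDetect) → (Hold, A_TURN)  ← event matches
  (Manipulate, evError) → (Approach, A_HALT)
  (Manipulate, evDone) → (Approach, A_GO)
event = evDetect selects (Hold, A_TURN)

mode=Hold action=A_TURN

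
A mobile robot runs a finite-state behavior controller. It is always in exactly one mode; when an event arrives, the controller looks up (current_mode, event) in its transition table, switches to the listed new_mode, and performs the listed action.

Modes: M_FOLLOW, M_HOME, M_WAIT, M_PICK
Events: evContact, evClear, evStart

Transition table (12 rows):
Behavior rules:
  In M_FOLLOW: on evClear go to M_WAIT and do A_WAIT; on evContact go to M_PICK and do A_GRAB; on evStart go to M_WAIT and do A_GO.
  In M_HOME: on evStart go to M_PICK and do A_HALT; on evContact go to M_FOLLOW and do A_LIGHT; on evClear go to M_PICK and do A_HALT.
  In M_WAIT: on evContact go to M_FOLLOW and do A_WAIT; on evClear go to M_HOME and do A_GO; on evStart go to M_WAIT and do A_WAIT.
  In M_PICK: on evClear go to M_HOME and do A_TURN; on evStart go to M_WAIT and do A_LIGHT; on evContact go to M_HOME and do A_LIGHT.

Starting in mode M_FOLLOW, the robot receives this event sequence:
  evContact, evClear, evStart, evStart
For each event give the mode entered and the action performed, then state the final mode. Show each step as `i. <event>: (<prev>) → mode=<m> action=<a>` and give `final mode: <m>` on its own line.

final mode: M_WAIT

1. evContact: (M_FOLLOW) → mode=M_PICK action=A_GRAB
2. evClear: (M_PICK) → mode=M_HOME action=A_TURN
3. evStart: (M_HOME) → mode=M_PICK action=A_HALT
4. evStart: (M_PICK) → mode=M_WAIT action=A_LIGHT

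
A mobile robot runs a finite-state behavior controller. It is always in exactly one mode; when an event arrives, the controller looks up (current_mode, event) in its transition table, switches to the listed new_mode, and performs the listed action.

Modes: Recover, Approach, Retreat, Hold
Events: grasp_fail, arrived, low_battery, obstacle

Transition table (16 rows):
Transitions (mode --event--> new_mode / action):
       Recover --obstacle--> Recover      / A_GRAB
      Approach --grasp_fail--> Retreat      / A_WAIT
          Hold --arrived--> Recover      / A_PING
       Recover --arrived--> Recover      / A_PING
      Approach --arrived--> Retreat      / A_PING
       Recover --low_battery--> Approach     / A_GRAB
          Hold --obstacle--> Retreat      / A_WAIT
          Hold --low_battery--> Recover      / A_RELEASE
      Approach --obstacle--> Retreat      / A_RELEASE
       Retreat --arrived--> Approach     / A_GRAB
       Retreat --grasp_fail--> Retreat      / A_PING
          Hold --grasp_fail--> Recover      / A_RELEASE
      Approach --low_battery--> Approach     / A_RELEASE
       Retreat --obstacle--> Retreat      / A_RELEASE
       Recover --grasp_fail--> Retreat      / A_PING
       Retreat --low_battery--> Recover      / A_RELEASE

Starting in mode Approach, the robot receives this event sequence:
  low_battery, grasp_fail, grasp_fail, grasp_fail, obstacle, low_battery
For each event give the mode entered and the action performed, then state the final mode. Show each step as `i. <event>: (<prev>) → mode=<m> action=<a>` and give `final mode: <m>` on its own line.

1. low_battery: (Approach) → mode=Approach action=A_RELEASE
2. grasp_fail: (Approach) → mode=Retreat action=A_WAIT
3. grasp_fail: (Retreat) → mode=Retreat action=A_PING
4. grasp_fail: (Retreat) → mode=Retreat action=A_PING
5. obstacle: (Retreat) → mode=Retreat action=A_RELEASE
6. low_battery: (Retreat) → mode=Recover action=A_RELEASE

final mode: Recover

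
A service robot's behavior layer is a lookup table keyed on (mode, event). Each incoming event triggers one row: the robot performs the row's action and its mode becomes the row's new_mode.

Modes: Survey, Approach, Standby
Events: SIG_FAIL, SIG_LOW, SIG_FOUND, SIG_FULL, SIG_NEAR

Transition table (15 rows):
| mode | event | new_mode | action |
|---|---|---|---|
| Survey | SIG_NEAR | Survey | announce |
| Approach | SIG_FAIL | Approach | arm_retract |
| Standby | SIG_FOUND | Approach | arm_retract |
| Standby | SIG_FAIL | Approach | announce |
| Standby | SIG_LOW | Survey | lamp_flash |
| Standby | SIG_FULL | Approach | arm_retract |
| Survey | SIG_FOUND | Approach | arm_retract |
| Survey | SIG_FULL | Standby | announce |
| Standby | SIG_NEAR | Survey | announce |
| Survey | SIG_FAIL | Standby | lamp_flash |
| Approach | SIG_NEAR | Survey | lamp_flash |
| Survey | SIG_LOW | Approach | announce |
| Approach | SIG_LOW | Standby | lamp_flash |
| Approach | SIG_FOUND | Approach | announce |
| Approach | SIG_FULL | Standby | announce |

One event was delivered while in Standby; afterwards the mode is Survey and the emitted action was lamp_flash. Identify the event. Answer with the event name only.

SIG_LOW

try SIG_FAIL: (Standby, SIG_FAIL) → (Approach, announce)
try SIG_LOW: (Standby, SIG_LOW) → (Survey, lamp_flash)  ← matches
try SIG_FOUND: (Standby, SIG_FOUND) → (Approach, arm_retract)
try SIG_FULL: (Standby, SIG_FULL) → (Approach, arm_retract)
try SIG_NEAR: (Standby, SIG_NEAR) → (Survey, announce)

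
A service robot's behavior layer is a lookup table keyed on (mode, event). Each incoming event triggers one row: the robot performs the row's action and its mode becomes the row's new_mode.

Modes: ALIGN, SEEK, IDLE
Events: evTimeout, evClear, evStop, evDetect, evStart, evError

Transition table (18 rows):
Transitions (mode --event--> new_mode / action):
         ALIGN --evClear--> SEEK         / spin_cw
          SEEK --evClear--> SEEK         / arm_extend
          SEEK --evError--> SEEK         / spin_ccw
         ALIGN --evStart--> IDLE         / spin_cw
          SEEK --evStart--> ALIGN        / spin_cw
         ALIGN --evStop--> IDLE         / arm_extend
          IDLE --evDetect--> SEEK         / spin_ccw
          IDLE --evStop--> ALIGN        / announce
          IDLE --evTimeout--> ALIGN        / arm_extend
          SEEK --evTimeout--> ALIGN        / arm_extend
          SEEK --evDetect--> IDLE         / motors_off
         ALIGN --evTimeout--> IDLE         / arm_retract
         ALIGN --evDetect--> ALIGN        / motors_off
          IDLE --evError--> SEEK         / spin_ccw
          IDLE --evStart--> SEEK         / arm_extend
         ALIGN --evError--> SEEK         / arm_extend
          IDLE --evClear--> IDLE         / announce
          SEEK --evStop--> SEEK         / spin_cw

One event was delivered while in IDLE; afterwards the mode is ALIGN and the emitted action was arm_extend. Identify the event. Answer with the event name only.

evTimeout

try evTimeout: (IDLE, evTimeout) → (ALIGN, arm_extend)  ← matches
try evClear: (IDLE, evClear) → (IDLE, announce)
try evStop: (IDLE, evStop) → (ALIGN, announce)
try evDetect: (IDLE, evDetect) → (SEEK, spin_ccw)
try evStart: (IDLE, evStart) → (SEEK, arm_extend)
try evError: (IDLE, evError) → (SEEK, spin_ccw)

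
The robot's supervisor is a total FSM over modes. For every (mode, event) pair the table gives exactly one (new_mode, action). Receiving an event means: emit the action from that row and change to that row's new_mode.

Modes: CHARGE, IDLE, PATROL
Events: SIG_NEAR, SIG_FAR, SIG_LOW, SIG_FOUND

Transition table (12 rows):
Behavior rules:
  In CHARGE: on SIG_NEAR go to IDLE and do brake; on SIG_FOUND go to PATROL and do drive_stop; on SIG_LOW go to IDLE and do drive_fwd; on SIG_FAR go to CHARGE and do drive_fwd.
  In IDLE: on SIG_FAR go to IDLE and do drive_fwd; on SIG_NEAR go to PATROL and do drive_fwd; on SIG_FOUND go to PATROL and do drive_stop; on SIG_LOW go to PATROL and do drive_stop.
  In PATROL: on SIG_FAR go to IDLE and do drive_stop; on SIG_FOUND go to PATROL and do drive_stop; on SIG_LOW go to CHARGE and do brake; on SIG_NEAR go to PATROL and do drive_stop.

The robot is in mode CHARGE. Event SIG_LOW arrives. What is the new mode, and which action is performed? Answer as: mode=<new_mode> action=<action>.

current mode = CHARGE; filter table to that mode:
  (CHARGE, SIG_NEAR) → (IDLE, brake)
  (CHARGE, SIG_FOUND) → (PATROL, drive_stop)
  (CHARGE, SIG_LOW) → (IDLE, drive_fwd)  ← event matches
  (CHARGE, SIG_FAR) → (CHARGE, drive_fwd)
event = SIG_LOW selects (IDLE, drive_fwd)

mode=IDLE action=drive_fwd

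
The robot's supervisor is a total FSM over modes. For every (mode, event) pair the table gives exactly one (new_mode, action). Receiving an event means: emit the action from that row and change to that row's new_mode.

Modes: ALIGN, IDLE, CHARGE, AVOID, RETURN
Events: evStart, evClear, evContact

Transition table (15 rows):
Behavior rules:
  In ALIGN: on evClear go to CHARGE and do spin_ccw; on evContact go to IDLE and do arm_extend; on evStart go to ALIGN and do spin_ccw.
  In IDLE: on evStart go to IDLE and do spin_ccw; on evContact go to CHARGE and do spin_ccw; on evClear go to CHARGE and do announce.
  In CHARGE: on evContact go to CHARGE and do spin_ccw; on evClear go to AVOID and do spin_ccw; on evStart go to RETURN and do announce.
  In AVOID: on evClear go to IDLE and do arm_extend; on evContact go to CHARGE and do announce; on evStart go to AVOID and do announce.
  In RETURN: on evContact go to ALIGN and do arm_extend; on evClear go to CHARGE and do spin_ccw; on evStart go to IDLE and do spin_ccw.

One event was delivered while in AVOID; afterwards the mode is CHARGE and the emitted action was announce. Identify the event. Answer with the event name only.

try evStart: (AVOID, evStart) → (AVOID, announce)
try evClear: (AVOID, evClear) → (IDLE, arm_extend)
try evContact: (AVOID, evContact) → (CHARGE, announce)  ← matches

evContact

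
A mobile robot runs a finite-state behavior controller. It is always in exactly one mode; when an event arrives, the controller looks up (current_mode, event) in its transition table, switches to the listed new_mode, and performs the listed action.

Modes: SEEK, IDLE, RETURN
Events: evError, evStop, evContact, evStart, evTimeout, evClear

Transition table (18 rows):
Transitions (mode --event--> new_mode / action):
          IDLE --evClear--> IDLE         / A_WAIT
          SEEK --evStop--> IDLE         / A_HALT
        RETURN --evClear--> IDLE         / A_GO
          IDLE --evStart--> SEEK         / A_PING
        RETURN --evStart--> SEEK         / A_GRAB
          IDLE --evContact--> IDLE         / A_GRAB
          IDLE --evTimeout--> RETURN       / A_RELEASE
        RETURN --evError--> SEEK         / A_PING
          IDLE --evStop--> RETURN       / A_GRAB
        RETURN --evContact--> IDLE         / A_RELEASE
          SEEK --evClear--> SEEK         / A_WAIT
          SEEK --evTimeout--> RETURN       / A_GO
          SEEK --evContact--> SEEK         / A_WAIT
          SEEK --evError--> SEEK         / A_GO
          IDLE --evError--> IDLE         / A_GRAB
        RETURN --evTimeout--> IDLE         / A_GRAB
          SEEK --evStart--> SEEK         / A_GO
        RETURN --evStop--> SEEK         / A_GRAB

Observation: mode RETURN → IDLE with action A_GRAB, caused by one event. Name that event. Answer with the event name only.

evTimeout

try evError: (RETURN, evError) → (SEEK, A_PING)
try evStop: (RETURN, evStop) → (SEEK, A_GRAB)
try evContact: (RETURN, evContact) → (IDLE, A_RELEASE)
try evStart: (RETURN, evStart) → (SEEK, A_GRAB)
try evTimeout: (RETURN, evTimeout) → (IDLE, A_GRAB)  ← matches
try evClear: (RETURN, evClear) → (IDLE, A_GO)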